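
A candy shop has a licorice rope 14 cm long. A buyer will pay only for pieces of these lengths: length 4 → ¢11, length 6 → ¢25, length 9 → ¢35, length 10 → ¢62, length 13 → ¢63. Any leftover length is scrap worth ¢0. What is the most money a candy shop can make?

73

Let f[k] be the best obtainable value from length k. For each k, try every first piece i and keep the best of price[i] + f[k−i].
f[1] = 0
f[2] = 0
f[3] = 0
f[4] = 11
f[5] = 11
f[6] = 25
f[7] = 25
f[8] = 25
f[9] = 35
f[10] = 62
f[11] = 62
f[12] = 62
f[13] = 63
f[14] = 73  (first piece 4, then f[10]=62)
One optimal cutting: 10 + 4 → ¢73.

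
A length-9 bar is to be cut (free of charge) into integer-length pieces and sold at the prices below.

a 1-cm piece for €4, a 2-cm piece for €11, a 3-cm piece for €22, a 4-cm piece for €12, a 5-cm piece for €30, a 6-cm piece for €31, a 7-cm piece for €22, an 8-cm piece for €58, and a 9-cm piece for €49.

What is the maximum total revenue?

Build r[k] bottom-up: r[k] = max over allowed piece i of (p[i] + r[k−i]).
r[1] = 4
r[2] = max(4+4, 11+0) = 11
r[3] = max(4+11, 11+4, 22+0) = 22
r[4] = max(4+22, 11+11, 22+4, 12+0) = 26
r[5] = max(4+26, 11+22, 22+11, 12+4, 30+0) = 33
r[6] = max(4+33, 11+26, 22+22, 12+11, 30+4, 31+0) = 44
r[7] = max(4+44, 11+33, 22+26, …, 31+4, 22+0) = 48
r[8] = max(4+48, 11+44, 22+33, …, 22+4, 58+0) = 58
r[9] = max(4+58, 11+48, 22+44, …, 58+4, 49+0) = 66
One optimal cutting: 3 + 3 + 3 → €22 + €22 + €22 = €66.

66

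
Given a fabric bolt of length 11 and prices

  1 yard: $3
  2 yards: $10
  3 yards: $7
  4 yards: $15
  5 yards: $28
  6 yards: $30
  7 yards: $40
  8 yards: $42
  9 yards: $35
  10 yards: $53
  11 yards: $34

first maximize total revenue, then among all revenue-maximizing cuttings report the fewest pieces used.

3

Build r[k] bottom-up: r[k] = max over allowed piece i of (p[i] + r[k−i]).
r[1] = 3
r[2] = max(3+3, 10+0) = 10
r[3] = max(3+10, 10+3, 7+0) = 13
r[4] = max(3+13, 10+10, 7+3, 15+0) = 20
r[5] = max(3+20, 10+13, 7+10, 15+3, 28+0) = 28
r[6] = max(3+28, 10+20, 7+13, 15+10, 28+3, 30+0) = 31
r[7] = max(3+31, 10+28, 7+20, …, 30+3, 40+0) = 40
r[8] = max(3+40, 10+31, 7+28, …, 40+3, 42+0) = 43
r[9] = max(3+43, 10+40, 7+31, …, 42+3, 35+0) = 50
r[10] = max(3+50, 10+43, 7+40, …, 35+3, 53+0) = 56
r[11] = max(3+56, 10+50, 7+43, …, 53+3, 34+0) = 60
Maximum revenue is $60.
Now minimize piece count subject to staying optimal: for each k, pieces[k] = 1 + min over i with p[i]+r[k−i]=r[k] of pieces[k−i].
pieces[8] = 2
pieces[9] = 2
pieces[10] = 2
pieces[11] = 3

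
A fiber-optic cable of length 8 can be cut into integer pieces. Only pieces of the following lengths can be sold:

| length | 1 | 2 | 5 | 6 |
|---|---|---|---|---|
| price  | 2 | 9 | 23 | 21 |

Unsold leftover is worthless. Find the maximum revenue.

Consider every possible first cut. r[k] is the best of p[i]+r[k−i] over all sellable i≤k.
r[1] = 2
r[2] = 9
r[3] = 11  (first piece 1, then r[2]=9)
r[4] = 18  (first piece 2, then r[2]=9)
r[5] = 23
r[6] = 27  (first piece 2, then r[4]=18)
r[7] = 32  (first piece 2, then r[5]=23)
r[8] = 36  (first piece 2, then r[6]=27)
One optimal cutting: 2 + 2 + 2 + 2 → $36.

36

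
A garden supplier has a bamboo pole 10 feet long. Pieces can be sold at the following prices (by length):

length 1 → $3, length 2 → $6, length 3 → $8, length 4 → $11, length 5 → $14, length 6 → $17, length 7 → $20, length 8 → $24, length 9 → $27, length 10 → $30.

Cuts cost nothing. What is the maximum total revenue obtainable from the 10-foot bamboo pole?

Build v[k] bottom-up: v[k] = max over allowed piece i of (p[i] + v[k−i]).
v[1] = 3
v[2] = max(3+3, 6+0) = 6
v[3] = max(3+6, 6+3, 8+0) = 9
v[4] = max(3+9, 6+6, 8+3, 11+0) = 12
v[5] = max(3+12, 6+9, 8+6, 11+3, 14+0) = 15
v[6] = max(3+15, 6+12, 8+9, 11+6, 14+3, 17+0) = 18
v[7] = max(3+18, 6+15, 8+12, …, 17+3, 20+0) = 21
v[8] = max(3+21, 6+18, 8+15, …, 20+3, 24+0) = 24
v[9] = max(3+24, 6+21, 8+18, …, 24+3, 27+0) = 27
v[10] = max(3+27, 6+24, 8+21, …, 27+3, 30+0) = 30
One optimal cutting: 1 + 1 + 1 + 1 + 1 + 1 + 1 + 1 + 1 + 1 → $3 + $3 + $3 + $3 + $3 + $3 + $3 + $3 + $3 + $3 = $30.

30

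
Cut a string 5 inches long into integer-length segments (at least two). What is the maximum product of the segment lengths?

Define prod[k] = max over 1≤i<k of i · max(k−i, prod[k−i]); the inner max lets the remainder stay uncut if that's better.
prod[2] = 1×max(1,0) = 1×1 = 1
prod[3] = 1×max(2,1) = 1×2 = 2
prod[4] = 2×max(2,1) = 2×2 = 4
prod[5] = 2×max(3,2) = 2×3 = 6
One optimal split: 3 + 2; product 3×2 = 6.

6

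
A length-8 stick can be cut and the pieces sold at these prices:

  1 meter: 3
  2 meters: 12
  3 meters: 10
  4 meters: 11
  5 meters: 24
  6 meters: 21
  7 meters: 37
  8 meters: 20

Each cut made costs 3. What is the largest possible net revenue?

Consider every possible first cut. r[k] is the best of p[i]+r[k−i] over all sellable i≤k, charging 3 whenever i<k.
r[1] = 3
r[2] = 12
r[3] = 12  (first piece 1, then r[2]=12)
r[4] = 21  (first piece 2, then r[2]=12)
r[5] = 24
r[6] = 30  (first piece 2, then r[4]=21)
r[7] = 37
r[8] = 39  (first piece 2, then r[6]=30)
One optimal plan: pieces 2 + 2 + 2 + 2 (3 cuts) → 48 − 9 = 39.

39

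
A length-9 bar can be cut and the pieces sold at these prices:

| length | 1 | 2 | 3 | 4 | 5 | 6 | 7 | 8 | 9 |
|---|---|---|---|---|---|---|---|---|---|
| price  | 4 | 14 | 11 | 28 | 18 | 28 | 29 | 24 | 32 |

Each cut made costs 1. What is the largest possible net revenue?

Consider every possible first cut. v[k] is the best of p[i]+v[k−i] over all sellable i≤k, charging 1 whenever i<k.
v[1] = 4
v[2] = 14
v[3] = 17  (first piece 1, then v[2]=14)
v[4] = 28
v[5] = 31  (first piece 1, then v[4]=28)
v[6] = 41  (first piece 2, then v[4]=28)
v[7] = 44  (first piece 1, then v[6]=41)
v[8] = 55  (first piece 4, then v[4]=28)
v[9] = 58  (first piece 1, then v[8]=55)
One optimal plan: pieces 4 + 4 + 1 (2 cuts) → 60 − 2 = 58.

58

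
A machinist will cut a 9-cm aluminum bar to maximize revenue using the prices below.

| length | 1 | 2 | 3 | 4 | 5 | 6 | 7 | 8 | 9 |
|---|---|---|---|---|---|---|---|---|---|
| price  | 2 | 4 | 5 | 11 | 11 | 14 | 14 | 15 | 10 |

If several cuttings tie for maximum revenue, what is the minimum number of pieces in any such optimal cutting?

Build r[k] bottom-up: r[k] = max over allowed piece i of (p[i] + r[k−i]).
r[1] = 2
r[2] = 4  (first piece 1, then r[1]=2)
r[3] = 6  (first piece 1, then r[2]=4)
r[4] = 11
r[5] = 13  (first piece 1, then r[4]=11)
r[6] = 15  (first piece 1, then r[5]=13)
r[7] = 17  (first piece 1, then r[6]=15)
r[8] = 22  (first piece 4, then r[4]=11)
r[9] = 24  (first piece 1, then r[8]=22)
Maximum revenue is $24.
Now minimize piece count subject to staying optimal: for each k, pieces[k] = 1 + min over i with p[i]+r[k−i]=r[k] of pieces[k−i].
pieces[6] = 2
pieces[7] = 3
pieces[8] = 2
pieces[9] = 3

3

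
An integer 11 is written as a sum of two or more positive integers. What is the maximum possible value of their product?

54

Fill P[k] for k=2..11: at each k try every first piece i and multiply by the better of (k−i) uncut or P[k−i].
Small cases: P[2]=1, P[3]=2, P[4]=4, P[5]=6, P[6]=9.
P[7] = 2*max(5,6) = 2*6 = 12
P[8] = 2*max(6,9) = 2*9 = 18
P[9] = 3*max(6,9) = 3*9 = 27
P[10] = 2*max(8,18) = 2*18 = 36
P[11] = 2*max(9,27) = 2*27 = 54
One optimal split: 3 + 3 + 3 + 2; product 3*3*3*2 = 54.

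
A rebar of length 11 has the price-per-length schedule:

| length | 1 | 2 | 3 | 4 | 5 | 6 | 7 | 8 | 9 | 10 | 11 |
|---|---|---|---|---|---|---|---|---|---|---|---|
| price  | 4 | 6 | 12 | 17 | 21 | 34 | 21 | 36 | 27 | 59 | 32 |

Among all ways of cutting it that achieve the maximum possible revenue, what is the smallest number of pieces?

Build r[k] bottom-up: r[k] = max over allowed piece i of (p[i] + r[k−i]).
r[1] = 4
r[2] = 8  (first piece 1, then r[1]=4)
r[3] = 12  (first piece 1, then r[2]=8)
r[4] = 17
r[5] = 21  (first piece 1, then r[4]=17)
r[6] = 34
r[7] = 38  (first piece 1, then r[6]=34)
r[8] = 42  (first piece 1, then r[7]=38)
r[9] = 46  (first piece 1, then r[8]=42)
r[10] = 59
r[11] = 63  (first piece 1, then r[10]=59)
Maximum revenue is ₹63.
Now minimize piece count subject to staying optimal: for each k, pieces[k] = 1 + min over i with p[i]+r[k−i]=r[k] of pieces[k−i].
pieces[8] = 3
pieces[9] = 2
pieces[10] = 1
pieces[11] = 2

2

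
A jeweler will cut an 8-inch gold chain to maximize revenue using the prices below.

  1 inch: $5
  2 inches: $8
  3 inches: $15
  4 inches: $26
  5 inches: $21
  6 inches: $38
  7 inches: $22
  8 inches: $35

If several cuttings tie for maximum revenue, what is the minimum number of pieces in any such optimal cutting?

2

Consider every possible first cut. r[k] is the best of p[i]+r[k−i] over all sellable i≤k.
r[1] = 5
r[2] = max(5+5, 8+0) = 10
r[3] = max(5+10, 8+5, 15+0) = 15
r[4] = max(5+15, 8+10, 15+5, 26+0) = 26
r[5] = max(5+26, 8+15, 15+10, 26+5, 21+0) = 31
r[6] = max(5+31, 8+26, 15+15, 26+10, 21+5, 38+0) = 38
r[7] = max(5+38, 8+31, 15+26, …, 38+5, 22+0) = 43
r[8] = max(5+43, 8+38, 15+31, …, 22+5, 35+0) = 52
Maximum revenue is $52.
Now minimize piece count subject to staying optimal: for each k, pieces[k] = 1 + min over i with p[i]+r[k−i]=r[k] of pieces[k−i].
pieces[5] = 2
pieces[6] = 1
pieces[7] = 2
pieces[8] = 2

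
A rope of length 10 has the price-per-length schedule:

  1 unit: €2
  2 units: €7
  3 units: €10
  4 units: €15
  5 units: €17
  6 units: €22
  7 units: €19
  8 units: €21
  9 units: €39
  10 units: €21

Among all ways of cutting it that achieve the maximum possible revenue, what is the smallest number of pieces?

Consider every possible first cut. r[k] is the best of p[i]+r[k−i] over all sellable i≤k.
r[1] = 2
r[2] = max(2+2, 7+0) = 7
r[3] = max(2+7, 7+2, 10+0) = 10
r[4] = max(2+10, 7+7, 10+2, 15+0) = 15
r[5] = max(2+15, 7+10, 10+7, 15+2, 17+0) = 17
r[6] = max(2+17, 7+15, 10+10, 15+7, 17+2, 22+0) = 22
r[7] = max(2+22, 7+17, 10+15, …, 22+2, 19+0) = 25
r[8] = max(2+25, 7+22, 10+17, …, 19+2, 21+0) = 30
r[9] = max(2+30, 7+25, 10+22, …, 21+2, 39+0) = 39
r[10] = max(2+39, 7+30, 10+25, …, 39+2, 21+0) = 41
Maximum revenue is €41.
Now minimize piece count subject to staying optimal: for each k, pieces[k] = 1 + min over i with p[i]+r[k−i]=r[k] of pieces[k−i].
pieces[7] = 2
pieces[8] = 2
pieces[9] = 1
pieces[10] = 2

2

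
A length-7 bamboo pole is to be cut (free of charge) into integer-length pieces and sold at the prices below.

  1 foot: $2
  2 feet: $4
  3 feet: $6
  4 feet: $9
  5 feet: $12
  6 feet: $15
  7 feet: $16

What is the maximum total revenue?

Consider every possible first cut. best[k] is the best of p[i]+best[k−i] over all sellable i≤k.
best[1] = 2
best[2] = 4  (first piece 1, then best[1]=2)
best[3] = 6  (first piece 1, then best[2]=4)
best[4] = 9
best[5] = 12
best[6] = 15
best[7] = 17  (first piece 1, then best[6]=15)
One optimal cutting: 6 + 1 → $15 + $2 = $17.

17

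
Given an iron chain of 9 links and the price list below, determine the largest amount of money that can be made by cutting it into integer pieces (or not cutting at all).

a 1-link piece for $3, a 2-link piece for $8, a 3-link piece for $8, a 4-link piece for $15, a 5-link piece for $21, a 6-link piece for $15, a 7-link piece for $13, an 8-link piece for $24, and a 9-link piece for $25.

37

Consider every possible first cut. r[k] is the best of p[i]+r[k−i] over all sellable i≤k.
r[1] = 3
r[2] = max(3+3, 8+0) = 8
r[3] = max(3+8, 8+3, 8+0) = 11
r[4] = max(3+11, 8+8, 8+3, 15+0) = 16
r[5] = max(3+16, 8+11, 8+8, 15+3, 21+0) = 21
r[6] = max(3+21, 8+16, 8+11, 15+8, 21+3, 15+0) = 24
r[7] = max(3+24, 8+21, 8+16, …, 15+3, 13+0) = 29
r[8] = max(3+29, 8+24, 8+21, …, 13+3, 24+0) = 32
r[9] = max(3+32, 8+29, 8+24, …, 24+3, 25+0) = 37
One optimal cutting: 5 + 2 + 2 → $21 + $8 + $8 = $37.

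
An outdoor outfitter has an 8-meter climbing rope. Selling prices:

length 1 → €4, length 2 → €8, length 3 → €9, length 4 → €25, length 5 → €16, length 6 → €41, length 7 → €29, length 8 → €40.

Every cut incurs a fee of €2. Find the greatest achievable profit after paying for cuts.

48

Build net[k] bottom-up: net[k] = max over allowed piece i of (p[i] + net[k−i]) − 2 per cut.
net[1] = 4
net[2] = 8
net[3] = 10  (first piece 1, then net[2]=8)
net[4] = 25
net[5] = 27  (first piece 1, then net[4]=25)
net[6] = 41
net[7] = 43  (first piece 1, then net[6]=41)
net[8] = 48  (first piece 4, then net[4]=25)
One optimal plan: pieces 4 + 4 (1 cut) → €50 − €2 = €48.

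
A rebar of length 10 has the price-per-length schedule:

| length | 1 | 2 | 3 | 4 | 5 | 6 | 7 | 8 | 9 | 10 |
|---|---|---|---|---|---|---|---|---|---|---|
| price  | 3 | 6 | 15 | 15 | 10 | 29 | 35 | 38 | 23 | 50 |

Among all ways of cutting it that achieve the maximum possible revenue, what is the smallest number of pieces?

1

Build r[k] bottom-up: r[k] = max over allowed piece i of (p[i] + r[k−i]).
r[1] = 3
r[2] = 6  (first piece 1, then r[1]=3)
r[3] = 15
r[4] = 18  (first piece 1, then r[3]=15)
r[5] = 21  (first piece 1, then r[4]=18)
r[6] = 30  (first piece 3, then r[3]=15)
r[7] = 35
r[8] = 38  (first piece 1, then r[7]=35)
r[9] = 45  (first piece 3, then r[6]=30)
r[10] = 50  (first piece 3, then r[7]=35)
Maximum revenue is ₹50.
Now minimize piece count subject to staying optimal: for each k, pieces[k] = 1 + min over i with p[i]+r[k−i]=r[k] of pieces[k−i].
pieces[7] = 1
pieces[8] = 1
pieces[9] = 3
pieces[10] = 1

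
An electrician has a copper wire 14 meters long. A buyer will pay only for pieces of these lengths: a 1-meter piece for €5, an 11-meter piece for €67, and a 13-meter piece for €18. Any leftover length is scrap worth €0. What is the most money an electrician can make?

82

Consider every possible first cut. r[k] is the best of p[i]+r[k−i] over all sellable i≤k.
r[1] = 5
r[2] = 10  (first piece 1, then r[1]=5)
r[3] = 15  (first piece 1, then r[2]=10)
r[4] = 20  (first piece 1, then r[3]=15)
r[5] = 25  (first piece 1, then r[4]=20)
r[6] = 30  (first piece 1, then r[5]=25)
r[7] = 35  (first piece 1, then r[6]=30)
r[8] = 40  (first piece 1, then r[7]=35)
r[9] = 45  (first piece 1, then r[8]=40)
r[10] = 50  (first piece 1, then r[9]=45)
r[11] = 67
r[12] = 72  (first piece 1, then r[11]=67)
r[13] = 77  (first piece 1, then r[12]=72)
r[14] = 82  (first piece 1, then r[13]=77)
One optimal cutting: 11 + 1 + 1 + 1 → €82.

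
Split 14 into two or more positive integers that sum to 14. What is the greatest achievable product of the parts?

162

Let m[k] be the best product for length k (with at least one cut). For each first piece i, the rest contributes max(k−i, m[k−i]).
Small cases: m[2]=1, m[3]=2, m[4]=4, m[5]=6, m[6]=9.
m[7] = 2×max(5,6) = 2×6 = 12
m[8] = 2×max(6,9) = 2×9 = 18
m[9] = 3×max(6,9) = 3×9 = 27
m[10] = 2×max(8,18) = 2×18 = 36
m[11] = 2×max(9,27) = 2×27 = 54
m[12] = 3×max(9,27) = 3×27 = 81
m[13] = 2×max(11,54) = 2×54 = 108
m[14] = 2×max(12,81) = 2×81 = 162
One optimal split: 3 + 3 + 3 + 3 + 2; product 3×3×3×3×2 = 162.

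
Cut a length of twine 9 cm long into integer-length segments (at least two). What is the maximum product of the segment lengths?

Let P[k] be the best product for length k (with at least one cut). For each first piece i, the rest contributes max(k−i, P[k−i]).
P[2] = 1×max(1,0) = 1×1 = 1
P[3] = 1×max(2,1) = 1×2 = 2
P[4] = 2×max(2,1) = 2×2 = 4
P[5] = 2×max(3,2) = 2×3 = 6
P[6] = 3×max(3,2) = 3×3 = 9
P[7] = 2×max(5,6) = 2×6 = 12
P[8] = 2×max(6,9) = 2×9 = 18
P[9] = 3×max(6,9) = 3×9 = 27
One optimal split: 3 + 3 + 3; product 3×3×3 = 27.

27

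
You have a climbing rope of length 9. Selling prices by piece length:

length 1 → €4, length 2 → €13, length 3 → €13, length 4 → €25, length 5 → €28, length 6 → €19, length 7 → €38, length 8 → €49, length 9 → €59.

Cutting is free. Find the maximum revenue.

Consider every possible first cut. r[k] is the best of p[i]+r[k−i] over all sellable i≤k.
r[1] = 4
r[2] = 13
r[3] = 17  (first piece 1, then r[2]=13)
r[4] = 26  (first piece 2, then r[2]=13)
r[5] = 30  (first piece 1, then r[4]=26)
r[6] = 39  (first piece 2, then r[4]=26)
r[7] = 43  (first piece 1, then r[6]=39)
r[8] = 52  (first piece 2, then r[6]=39)
r[9] = 59
Best is to sell the whole 9-meter piece uncut for €59.

59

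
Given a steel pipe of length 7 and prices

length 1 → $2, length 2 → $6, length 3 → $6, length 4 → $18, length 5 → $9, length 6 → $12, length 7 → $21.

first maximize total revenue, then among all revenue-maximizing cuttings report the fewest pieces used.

Build r[k] bottom-up: r[k] = max over allowed piece i of (p[i] + r[k−i]).
r[1] = 2
r[2] = max(2+2, 6+0) = 6
r[3] = max(2+6, 6+2, 6+0) = 8
r[4] = max(2+8, 6+6, 6+2, 18+0) = 18
r[5] = max(2+18, 6+8, 6+6, 18+2, 9+0) = 20
r[6] = max(2+20, 6+18, 6+8, 18+6, 9+2, 12+0) = 24
r[7] = max(2+24, 6+20, 6+18, …, 12+2, 21+0) = 26
Maximum revenue is $26.
Now minimize piece count subject to staying optimal: for each k, pieces[k] = 1 + min over i with p[i]+r[k−i]=r[k] of pieces[k−i].
pieces[4] = 1
pieces[5] = 2
pieces[6] = 2
pieces[7] = 3

3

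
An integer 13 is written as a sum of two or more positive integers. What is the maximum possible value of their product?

Fill f[k] for k=2..13: at each k try every first piece i and multiply by the better of (k−i) uncut or f[k−i].
f[2] = 1*max(1,0) = 1*1 = 1
f[3] = 1*max(2,1) = 1*2 = 2
f[4] = 2*max(2,1) = 2*2 = 4
f[5] = 2*max(3,2) = 2*3 = 6
f[6] = 3*max(3,2) = 3*3 = 9
f[7] = 2*max(5,6) = 2*6 = 12
f[8] = 2*max(6,9) = 2*9 = 18
f[9] = 3*max(6,9) = 3*9 = 27
f[10] = 2*max(8,18) = 2*18 = 36
f[11] = 2*max(9,27) = 2*27 = 54
f[12] = 3*max(9,27) = 3*27 = 81
f[13] = 2*max(11,54) = 2*54 = 108
One optimal split: 3 + 3 + 3 + 2 + 2; product 3*3*3*2*2 = 108.

108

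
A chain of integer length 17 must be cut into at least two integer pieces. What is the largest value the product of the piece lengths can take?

Define prod[k] = max over 1≤i<k of i · max(k−i, prod[k−i]); the inner max lets the remainder stay uncut if that's better.
prod[2] = 1×max(1,0) = 1×1 = 1
prod[3] = 1×max(2,1) = 1×2 = 2
prod[4] = 2×max(2,1) = 2×2 = 4
prod[5] = 2×max(3,2) = 2×3 = 6
prod[6] = 3×max(3,2) = 3×3 = 9
prod[7] = 2×max(5,6) = 2×6 = 12
prod[8] = 2×max(6,9) = 2×9 = 18
prod[9] = 3×max(6,9) = 3×9 = 27
prod[10] = 2×max(8,18) = 2×18 = 36
prod[11] = 2×max(9,27) = 2×27 = 54
prod[12] = 3×max(9,27) = 3×27 = 81
prod[13] = 2×max(11,54) = 2×54 = 108
prod[14] = 2×max(12,81) = 2×81 = 162
prod[15] = 3×max(12,81) = 3×81 = 243
prod[16] = 2×max(14,162) = 2×162 = 324
prod[17] = 2×max(15,243) = 2×243 = 486
One optimal split: 3 + 3 + 3 + 3 + 3 + 2; product 3×3×3×3×3×2 = 486.

486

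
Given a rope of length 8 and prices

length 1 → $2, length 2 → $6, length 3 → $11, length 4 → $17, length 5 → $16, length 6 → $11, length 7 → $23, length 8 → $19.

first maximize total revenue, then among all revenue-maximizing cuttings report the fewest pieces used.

Let r[k] be the best obtainable value from length k. For each k, try every first piece i and keep the best of price[i] + r[k−i].
r[1] = 2
r[2] = max(2+2, 6+0) = 6
r[3] = max(2+6, 6+2, 11+0) = 11
r[4] = max(2+11, 6+6, 11+2, 17+0) = 17
r[5] = max(2+17, 6+11, 11+6, 17+2, 16+0) = 19
r[6] = max(2+19, 6+17, 11+11, 17+6, 16+2, 11+0) = 23
r[7] = max(2+23, 6+19, 11+17, …, 11+2, 23+0) = 28
r[8] = max(2+28, 6+23, 11+19, …, 23+2, 19+0) = 34
Maximum revenue is $34.
Now minimize piece count subject to staying optimal: for each k, pieces[k] = 1 + min over i with p[i]+r[k−i]=r[k] of pieces[k−i].
pieces[5] = 2
pieces[6] = 2
pieces[7] = 2
pieces[8] = 2

2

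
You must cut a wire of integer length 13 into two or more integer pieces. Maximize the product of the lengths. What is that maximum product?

Define P[k] = max over 1≤i<k of i · max(k−i, P[k−i]); the inner max lets the remainder stay uncut if that's better.
Small cases: P[2]=1, P[3]=2, P[4]=4, P[5]=6, P[6]=9, P[7]=12, P[8]=18.
P[9] = 3*max(6,9) = 3*9 = 27
P[10] = 2*max(8,18) = 2*18 = 36
P[11] = 2*max(9,27) = 2*27 = 54
P[12] = 3*max(9,27) = 3*27 = 81
P[13] = 2*max(11,54) = 2*54 = 108
One optimal split: 3 + 3 + 3 + 2 + 2; product 3*3*3*2*2 = 108.

108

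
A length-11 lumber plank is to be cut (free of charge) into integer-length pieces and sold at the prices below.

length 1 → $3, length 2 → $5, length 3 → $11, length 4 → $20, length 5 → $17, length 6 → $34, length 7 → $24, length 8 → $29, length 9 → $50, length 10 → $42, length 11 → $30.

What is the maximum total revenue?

Build v[k] bottom-up: v[k] = max over allowed piece i of (p[i] + v[k−i]).
v[1] = 3
v[2] = 6  (first piece 1, then v[1]=3)
v[3] = 11
v[4] = 20
v[5] = 23  (first piece 1, then v[4]=20)
v[6] = 34
v[7] = 37  (first piece 1, then v[6]=34)
v[8] = 40  (first piece 1, then v[7]=37)
v[9] = 50
v[10] = 54  (first piece 4, then v[6]=34)
v[11] = 57  (first piece 1, then v[10]=54)
One optimal cutting: 6 + 4 + 1 → $34 + $20 + $3 = $57.

57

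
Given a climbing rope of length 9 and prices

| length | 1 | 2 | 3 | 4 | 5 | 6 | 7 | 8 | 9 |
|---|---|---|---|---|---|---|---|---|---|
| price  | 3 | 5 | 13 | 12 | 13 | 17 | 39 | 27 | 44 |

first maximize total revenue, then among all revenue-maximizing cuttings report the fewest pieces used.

Build r[k] bottom-up: r[k] = max over allowed piece i of (p[i] + r[k−i]).
r[1] = 3
r[2] = 6  (first piece 1, then r[1]=3)
r[3] = 13
r[4] = 16  (first piece 1, then r[3]=13)
r[5] = 19  (first piece 1, then r[4]=16)
r[6] = 26  (first piece 3, then r[3]=13)
r[7] = 39
r[8] = 42  (first piece 1, then r[7]=39)
r[9] = 45  (first piece 1, then r[8]=42)
Maximum revenue is €45.
Now minimize piece count subject to staying optimal: for each k, pieces[k] = 1 + min over i with p[i]+r[k−i]=r[k] of pieces[k−i].
pieces[6] = 2
pieces[7] = 1
pieces[8] = 2
pieces[9] = 3

3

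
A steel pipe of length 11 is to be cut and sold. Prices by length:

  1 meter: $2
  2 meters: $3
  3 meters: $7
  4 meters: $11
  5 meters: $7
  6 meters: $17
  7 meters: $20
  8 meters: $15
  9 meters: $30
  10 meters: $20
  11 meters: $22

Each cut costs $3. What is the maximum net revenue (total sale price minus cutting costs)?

30

Let v[k] be the best obtainable value from length k. For each k, try every first piece i and keep the best of price[i] + v[k−i] minus the 3 cut fee when i<k.
v[1] = 2
v[2] = max(2+2-3, 3+0) = 3
v[3] = max(2+3-3, 3+2-3, 7+0) = 7
v[4] = max(2+7-3, 3+3-3, 7+2-3, 11+0) = 11
v[5] = max(2+11-3, 3+7-3, 7+3-3, 11+2-3, 7+0) = 10
v[6] = max(2+10-3, 3+11-3, 7+7-3, 11+3-3, 7+2-3, 17+0) = 17
v[7] = max(2+17-3, 3+10-3, 7+11-3, …, 17+2-3, 20+0) = 20
v[8] = max(2+20-3, 3+17-3, 7+10-3, …, 20+2-3, 15+0) = 19
v[9] = max(2+19-3, 3+20-3, 7+17-3, …, 15+2-3, 30+0) = 30
v[10] = max(2+30-3, 3+19-3, 7+20-3, …, 30+2-3, 20+0) = 29
v[11] = max(2+29-3, 3+30-3, 7+19-3, …, 20+2-3, 22+0) = 30
One optimal plan: pieces 9 + 2 (1 cut) → $33 − $3 = $30.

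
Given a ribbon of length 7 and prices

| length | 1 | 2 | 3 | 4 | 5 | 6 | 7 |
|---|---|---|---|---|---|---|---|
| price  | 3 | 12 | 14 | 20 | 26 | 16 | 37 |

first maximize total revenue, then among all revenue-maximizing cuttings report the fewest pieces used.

4

Let r[k] be the best obtainable value from length k. For each k, try every first piece i and keep the best of price[i] + r[k−i].
r[1] = 3
r[2] = 12
r[3] = 15  (first piece 1, then r[2]=12)
r[4] = 24  (first piece 2, then r[2]=12)
r[5] = 27  (first piece 1, then r[4]=24)
r[6] = 36  (first piece 2, then r[4]=24)
r[7] = 39  (first piece 1, then r[6]=36)
Maximum revenue is ¢39.
Now minimize piece count subject to staying optimal: for each k, pieces[k] = 1 + min over i with p[i]+r[k−i]=r[k] of pieces[k−i].
pieces[4] = 2
pieces[5] = 3
pieces[6] = 3
pieces[7] = 4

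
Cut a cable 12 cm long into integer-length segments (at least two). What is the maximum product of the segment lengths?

81

Fill g[k] for k=2..12: at each k try every first piece i and multiply by the better of (k−i) uncut or g[k−i].
g[2] = 1·max(1,0) = 1·1 = 1
g[3] = max(1·2, 2·1) = 2
g[4] = max(1·3, 2·2, 3·1) = 4
g[5] = max(1·4, 2·3, 3·2, 4·1) = 6
g[6] = max(1·6, 2·4, 3·3, 4·2, 5·1) = 9
g[7] = max(1·9, 2·6, 3·4, 4·3, 5·2, 6·1) = 12
g[8] = max(1·12, 2·9, 3·6, …, 6·2, 7·1) = 18
g[9] = max(1·18, 2·12, 3·9, …, 7·2, 8·1) = 27
g[10] = max(1·27, 2·18, 3·12, …, 8·2, 9·1) = 36
g[11] = max(1·36, 2·27, 3·18, …, 9·2, 10·1) = 54
g[12] = max(1·54, 2·36, 3·27, …, 10·2, 11·1) = 81
One optimal split: 3 + 3 + 3 + 3; product 3·3·3·3 = 81.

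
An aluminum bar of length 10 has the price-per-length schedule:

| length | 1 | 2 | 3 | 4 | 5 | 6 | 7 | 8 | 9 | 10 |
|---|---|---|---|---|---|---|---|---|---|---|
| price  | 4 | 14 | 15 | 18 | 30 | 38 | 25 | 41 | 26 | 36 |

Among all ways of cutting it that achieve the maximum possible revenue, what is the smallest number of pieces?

Build r[k] bottom-up: r[k] = max over allowed piece i of (p[i] + r[k−i]).
r[1] = 4
r[2] = 14
r[3] = 18  (first piece 1, then r[2]=14)
r[4] = 28  (first piece 2, then r[2]=14)
r[5] = 32  (first piece 1, then r[4]=28)
r[6] = 42  (first piece 2, then r[4]=28)
r[7] = 46  (first piece 1, then r[6]=42)
r[8] = 56  (first piece 2, then r[6]=42)
r[9] = 60  (first piece 1, then r[8]=56)
r[10] = 70  (first piece 2, then r[8]=56)
Maximum revenue is $70.
Now minimize piece count subject to staying optimal: for each k, pieces[k] = 1 + min over i with p[i]+r[k−i]=r[k] of pieces[k−i].
pieces[7] = 4
pieces[8] = 4
pieces[9] = 5
pieces[10] = 5

5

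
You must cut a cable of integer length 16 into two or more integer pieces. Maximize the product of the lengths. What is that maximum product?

324

Let P[k] be the best product for length k (with at least one cut). For each first piece i, the rest contributes max(k−i, P[k−i]).
P[2] = 1×max(1,0) = 1×1 = 1
P[3] = 1×max(2,1) = 1×2 = 2
P[4] = 2×max(2,1) = 2×2 = 4
P[5] = 2×max(3,2) = 2×3 = 6
P[6] = 3×max(3,2) = 3×3 = 9
P[7] = 2×max(5,6) = 2×6 = 12
P[8] = 2×max(6,9) = 2×9 = 18
P[9] = 3×max(6,9) = 3×9 = 27
P[10] = 2×max(8,18) = 2×18 = 36
P[11] = 2×max(9,27) = 2×27 = 54
P[12] = 3×max(9,27) = 3×27 = 81
P[13] = 2×max(11,54) = 2×54 = 108
P[14] = 2×max(12,81) = 2×81 = 162
P[15] = 3×max(12,81) = 3×81 = 243
P[16] = 2×max(14,162) = 2×162 = 324
One optimal split: 3 + 3 + 3 + 3 + 2 + 2; product 3×3×3×3×2×2 = 324.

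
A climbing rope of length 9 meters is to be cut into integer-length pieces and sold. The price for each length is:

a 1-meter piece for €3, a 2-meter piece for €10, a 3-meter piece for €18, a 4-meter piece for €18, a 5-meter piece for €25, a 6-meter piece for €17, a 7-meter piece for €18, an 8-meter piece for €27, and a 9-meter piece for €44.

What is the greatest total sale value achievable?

54

Consider every possible first cut. R[k] is the best of p[i]+R[k−i] over all sellable i≤k.
R[1] = 3
R[2] = 10
R[3] = 18
R[4] = 21  (first piece 1, then R[3]=18)
R[5] = 28  (first piece 2, then R[3]=18)
R[6] = 36  (first piece 3, then R[3]=18)
R[7] = 39  (first piece 1, then R[6]=36)
R[8] = 46  (first piece 2, then R[6]=36)
R[9] = 54  (first piece 3, then R[6]=36)
One optimal cutting: 3 + 3 + 3 → €18 + €18 + €18 = €54.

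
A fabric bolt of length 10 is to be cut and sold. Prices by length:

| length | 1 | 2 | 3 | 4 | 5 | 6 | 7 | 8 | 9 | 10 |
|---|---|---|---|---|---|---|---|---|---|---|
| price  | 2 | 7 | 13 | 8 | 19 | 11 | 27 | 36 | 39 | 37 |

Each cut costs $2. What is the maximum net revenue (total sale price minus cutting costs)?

Build r[k] bottom-up: r[k] = max over allowed piece i of (p[i] + r[k−i]) − 2 per cut.
r[1] = 2
r[2] = 7
r[3] = 13
r[4] = 13  (first piece 1, then r[3]=13)
r[5] = 19
r[6] = 24  (first piece 3, then r[3]=13)
r[7] = 27
r[8] = 36
r[9] = 39
r[10] = 41  (first piece 2, then r[8]=36)
One optimal plan: pieces 8 + 2 (1 cut) → $43 − $2 = $41.

41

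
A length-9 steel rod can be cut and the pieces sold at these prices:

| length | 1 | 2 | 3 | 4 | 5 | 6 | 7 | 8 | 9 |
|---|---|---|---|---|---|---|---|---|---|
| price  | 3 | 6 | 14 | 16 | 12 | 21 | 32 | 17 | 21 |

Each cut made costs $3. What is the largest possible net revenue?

36

Build net[k] bottom-up: net[k] = max over allowed piece i of (p[i] + net[k−i]) − 3 per cut.
net[1] = 3
net[2] = max(3+3-3, 6+0) = 6
net[3] = max(3+6-3, 6+3-3, 14+0) = 14
net[4] = max(3+14-3, 6+6-3, 14+3-3, 16+0) = 16
net[5] = max(3+16-3, 6+14-3, 14+6-3, 16+3-3, 12+0) = 17
net[6] = max(3+17-3, 6+16-3, 14+14-3, 16+6-3, 12+3-3, 21+0) = 25
net[7] = max(3+25-3, 6+17-3, 14+16-3, …, 21+3-3, 32+0) = 32
net[8] = max(3+32-3, 6+25-3, 14+17-3, …, 32+3-3, 17+0) = 32
net[9] = max(3+32-3, 6+32-3, 14+25-3, …, 17+3-3, 21+0) = 36
One optimal plan: pieces 3 + 3 + 3 (2 cuts) → $42 − $6 = $36.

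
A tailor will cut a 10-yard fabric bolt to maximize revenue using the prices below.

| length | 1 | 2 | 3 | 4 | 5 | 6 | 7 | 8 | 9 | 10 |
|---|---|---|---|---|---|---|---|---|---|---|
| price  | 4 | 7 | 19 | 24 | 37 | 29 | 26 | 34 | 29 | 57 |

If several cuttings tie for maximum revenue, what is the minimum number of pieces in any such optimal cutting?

2

Let r[k] be the best obtainable value from length k. For each k, try every first piece i and keep the best of price[i] + r[k−i].
r[1] = 4
r[2] = max(4+4, 7+0) = 8
r[3] = max(4+8, 7+4, 19+0) = 19
r[4] = max(4+19, 7+8, 19+4, 24+0) = 24
r[5] = max(4+24, 7+19, 19+8, 24+4, 37+0) = 37
r[6] = max(4+37, 7+24, 19+19, 24+8, 37+4, 29+0) = 41
r[7] = max(4+41, 7+37, 19+24, …, 29+4, 26+0) = 45
r[8] = max(4+45, 7+41, 19+37, …, 26+4, 34+0) = 56
r[9] = max(4+56, 7+45, 19+41, …, 34+4, 29+0) = 61
r[10] = max(4+61, 7+56, 19+45, …, 29+4, 57+0) = 74
Maximum revenue is $74.
Now minimize piece count subject to staying optimal: for each k, pieces[k] = 1 + min over i with p[i]+r[k−i]=r[k] of pieces[k−i].
pieces[7] = 3
pieces[8] = 2
pieces[9] = 2
pieces[10] = 2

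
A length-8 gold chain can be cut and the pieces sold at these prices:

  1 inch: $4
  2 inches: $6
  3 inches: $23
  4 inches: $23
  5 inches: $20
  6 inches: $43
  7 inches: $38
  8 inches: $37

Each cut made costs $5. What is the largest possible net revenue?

44

Consider every possible first cut. net[k] is the best of p[i]+net[k−i] over all sellable i≤k, charging 5 whenever i<k.
net[1] = 4
net[2] = max(4+4-5, 6+0) = 6
net[3] = max(4+6-5, 6+4-5, 23+0) = 23
net[4] = max(4+23-5, 6+6-5, 23+4-5, 23+0) = 23
net[5] = max(4+23-5, 6+23-5, 23+6-5, 23+4-5, 20+0) = 24
net[6] = max(4+24-5, 6+23-5, 23+23-5, 23+6-5, 20+4-5, 43+0) = 43
net[7] = max(4+43-5, 6+24-5, 23+23-5, …, 43+4-5, 38+0) = 42
net[8] = max(4+42-5, 6+43-5, 23+24-5, …, 38+4-5, 37+0) = 44
One optimal plan: pieces 6 + 2 (1 cut) → $49 − $5 = $44.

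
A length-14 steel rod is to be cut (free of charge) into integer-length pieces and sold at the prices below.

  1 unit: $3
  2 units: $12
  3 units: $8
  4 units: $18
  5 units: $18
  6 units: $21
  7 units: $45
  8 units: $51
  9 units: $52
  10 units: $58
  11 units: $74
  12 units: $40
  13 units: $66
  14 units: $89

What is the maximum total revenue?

90

Let v[k] be the best obtainable value from length k. For each k, try every first piece i and keep the best of price[i] + v[k−i].
v[1] = 3
v[2] = max(3+3, 12+0) = 12
v[3] = max(3+12, 12+3, 8+0) = 15
v[4] = max(3+15, 12+12, 8+3, 18+0) = 24
v[5] = max(3+24, 12+15, 8+12, 18+3, 18+0) = 27
v[6] = max(3+27, 12+24, 8+15, 18+12, 18+3, 21+0) = 36
v[7] = max(3+36, 12+27, 8+24, …, 21+3, 45+0) = 45
v[8] = max(3+45, 12+36, 8+27, …, 45+3, 51+0) = 51
v[9] = max(3+51, 12+45, 8+36, …, 51+3, 52+0) = 57
v[10] = max(3+57, 12+51, 8+45, …, 52+3, 58+0) = 63
v[11] = max(3+63, 12+57, 8+51, …, 58+3, 74+0) = 74
v[12] = max(3+74, 12+63, 8+57, …, 74+3, 40+0) = 77
v[13] = max(3+77, 12+74, 8+63, …, 40+3, 66+0) = 86
v[14] = max(3+86, 12+77, 8+74, …, 66+3, 89+0) = 90
One optimal cutting: 7 + 7 → $45 + $45 = $90.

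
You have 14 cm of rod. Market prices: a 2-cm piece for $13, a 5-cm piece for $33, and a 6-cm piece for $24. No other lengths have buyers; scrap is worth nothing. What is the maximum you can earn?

92

Build f[k] bottom-up: f[k] = max over allowed piece i of (p[i] + f[k−i]).
f[1] = 0
f[2] = 13
f[3] = 13
f[4] = 26  (first piece 2, then f[2]=13)
f[5] = 33
f[6] = 39  (first piece 2, then f[4]=26)
f[7] = 46  (first piece 2, then f[5]=33)
f[8] = 52  (first piece 2, then f[6]=39)
f[9] = 59  (first piece 2, then f[7]=46)
f[10] = 66  (first piece 5, then f[5]=33)
f[11] = 72  (first piece 2, then f[9]=59)
f[12] = 79  (first piece 2, then f[10]=66)
f[13] = 85  (first piece 2, then f[11]=72)
f[14] = 92  (first piece 2, then f[12]=79)
One optimal cutting: 5 + 5 + 2 + 2 → $92.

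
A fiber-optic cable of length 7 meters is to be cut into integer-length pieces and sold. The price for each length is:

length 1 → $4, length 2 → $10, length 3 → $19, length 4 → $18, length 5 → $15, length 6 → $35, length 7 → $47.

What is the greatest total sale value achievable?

Let r[k] be the best obtainable value from length k. For each k, try every first piece i and keep the best of price[i] + r[k−i].
r[1] = 4
r[2] = 10
r[3] = 19
r[4] = 23  (first piece 1, then r[3]=19)
r[5] = 29  (first piece 2, then r[3]=19)
r[6] = 38  (first piece 3, then r[3]=19)
r[7] = 47
Best is to sell the whole 7-meter piece uncut for $47.

47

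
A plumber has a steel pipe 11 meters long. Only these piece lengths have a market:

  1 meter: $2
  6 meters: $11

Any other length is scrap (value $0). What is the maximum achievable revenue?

Let r[k] be the best obtainable value from length k. For each k, try every first piece i and keep the best of price[i] + r[k−i].
r[1] = 2
r[2] = 4  (first piece 1, then r[1]=2)
r[3] = 6  (first piece 1, then r[2]=4)
r[4] = 8  (first piece 1, then r[3]=6)
r[5] = 10  (first piece 1, then r[4]=8)
r[6] = 12  (first piece 1, then r[5]=10)
r[7] = 14  (first piece 1, then r[6]=12)
r[8] = 16  (first piece 1, then r[7]=14)
r[9] = 18  (first piece 1, then r[8]=16)
r[10] = 20  (first piece 1, then r[9]=18)
r[11] = 22  (first piece 1, then r[10]=20)
One optimal cutting: 1 + 1 + 1 + 1 + 1 + 1 + 1 + 1 + 1 + 1 + 1 → $22.

22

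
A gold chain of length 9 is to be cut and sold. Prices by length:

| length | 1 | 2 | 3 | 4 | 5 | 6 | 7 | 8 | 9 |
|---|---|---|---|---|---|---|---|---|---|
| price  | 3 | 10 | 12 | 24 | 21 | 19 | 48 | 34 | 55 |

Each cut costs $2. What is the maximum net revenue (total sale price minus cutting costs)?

56

Let r[k] be the best obtainable value from length k. For each k, try every first piece i and keep the best of price[i] + r[k−i] minus the 2 cut fee when i<k.
r[1] = 3
r[2] = max(3+3-2, 10+0) = 10
r[3] = max(3+10-2, 10+3-2, 12+0) = 12
r[4] = max(3+12-2, 10+10-2, 12+3-2, 24+0) = 24
r[5] = max(3+24-2, 10+12-2, 12+10-2, 24+3-2, 21+0) = 25
r[6] = max(3+25-2, 10+24-2, 12+12-2, 24+10-2, 21+3-2, 19+0) = 32
r[7] = max(3+32-2, 10+25-2, 12+24-2, …, 19+3-2, 48+0) = 48
r[8] = max(3+48-2, 10+32-2, 12+25-2, …, 48+3-2, 34+0) = 49
r[9] = max(3+49-2, 10+48-2, 12+32-2, …, 34+3-2, 55+0) = 56
One optimal plan: pieces 7 + 2 (1 cut) → $58 − $2 = $56.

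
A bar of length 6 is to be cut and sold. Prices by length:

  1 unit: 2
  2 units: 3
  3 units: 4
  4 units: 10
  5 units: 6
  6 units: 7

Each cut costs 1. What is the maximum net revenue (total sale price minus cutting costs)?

12

Let net[k] be the best obtainable value from length k. For each k, try every first piece i and keep the best of price[i] + net[k−i] minus the 1 cut fee when i<k.
net[1] = 2
net[2] = 3  (first piece 1, then net[1]=2)
net[3] = 4  (first piece 1, then net[2]=3)
net[4] = 10
net[5] = 11  (first piece 1, then net[4]=10)
net[6] = 12  (first piece 1, then net[5]=11)
One optimal plan: pieces 4 + 1 + 1 (2 cuts) → 14 − 2 = 12.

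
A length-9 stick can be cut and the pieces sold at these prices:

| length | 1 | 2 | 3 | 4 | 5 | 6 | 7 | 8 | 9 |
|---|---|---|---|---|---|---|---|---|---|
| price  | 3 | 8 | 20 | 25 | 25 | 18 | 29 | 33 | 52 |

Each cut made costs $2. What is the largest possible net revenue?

56

Let v[k] be the best obtainable value from length k. For each k, try every first piece i and keep the best of price[i] + v[k−i] minus the 2 cut fee when i<k.
v[1] = 3
v[2] = 8
v[3] = 20
v[4] = 25
v[5] = 26  (first piece 1, then v[4]=25)
v[6] = 38  (first piece 3, then v[3]=20)
v[7] = 43  (first piece 3, then v[4]=25)
v[8] = 48  (first piece 4, then v[4]=25)
v[9] = 56  (first piece 3, then v[6]=38)
One optimal plan: pieces 3 + 3 + 3 (2 cuts) → $60 − $4 = $56.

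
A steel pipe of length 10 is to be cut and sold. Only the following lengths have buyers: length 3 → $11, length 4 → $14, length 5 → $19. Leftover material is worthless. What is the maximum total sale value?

Build best[k] bottom-up: best[k] = max over allowed piece i of (p[i] + best[k−i]).
best[1] = 0
best[2] = 0
best[3] = 11
best[4] = max(11+0, 14+0) = 14
best[5] = max(11+0, 14+0, 19+0) = 19
best[6] = max(11+11, 14+0, 19+0) = 22
best[7] = max(11+14, 14+11, 19+0) = 25
best[8] = max(11+19, 14+14, 19+11) = 30
best[9] = max(11+22, 14+19, 19+14) = 33
best[10] = max(11+25, 14+22, 19+19) = 38
One optimal cutting: 5 + 5 → $38.

38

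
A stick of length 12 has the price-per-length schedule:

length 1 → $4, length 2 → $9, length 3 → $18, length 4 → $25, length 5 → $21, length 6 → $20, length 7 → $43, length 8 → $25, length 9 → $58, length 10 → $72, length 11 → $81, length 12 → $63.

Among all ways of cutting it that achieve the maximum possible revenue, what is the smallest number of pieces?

Let r[k] be the best obtainable value from length k. For each k, try every first piece i and keep the best of price[i] + r[k−i].
r[1] = 4
r[2] = 9
r[3] = 18
r[4] = 25
r[5] = 29  (first piece 1, then r[4]=25)
r[6] = 36  (first piece 3, then r[3]=18)
r[7] = 43  (first piece 3, then r[4]=25)
r[8] = 50  (first piece 4, then r[4]=25)
r[9] = 58
r[10] = 72
r[11] = 81
r[12] = 85  (first piece 1, then r[11]=81)
Maximum revenue is $85.
Now minimize piece count subject to staying optimal: for each k, pieces[k] = 1 + min over i with p[i]+r[k−i]=r[k] of pieces[k−i].
pieces[9] = 1
pieces[10] = 1
pieces[11] = 1
pieces[12] = 2

2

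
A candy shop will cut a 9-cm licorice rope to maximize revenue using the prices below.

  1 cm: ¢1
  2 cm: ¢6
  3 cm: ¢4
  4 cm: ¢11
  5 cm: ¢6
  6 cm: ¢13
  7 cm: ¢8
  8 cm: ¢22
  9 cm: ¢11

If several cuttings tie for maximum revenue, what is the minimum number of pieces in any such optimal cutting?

5

Let r[k] be the best obtainable value from length k. For each k, try every first piece i and keep the best of price[i] + r[k−i].
r[1] = 1
r[2] = max(1+1, 6+0) = 6
r[3] = max(1+6, 6+1, 4+0) = 7
r[4] = max(1+7, 6+6, 4+1, 11+0) = 12
r[5] = max(1+12, 6+7, 4+6, 11+1, 6+0) = 13
r[6] = max(1+13, 6+12, 4+7, 11+6, 6+1, 13+0) = 18
r[7] = max(1+18, 6+13, 4+12, …, 13+1, 8+0) = 19
r[8] = max(1+19, 6+18, 4+13, …, 8+1, 22+0) = 24
r[9] = max(1+24, 6+19, 4+18, …, 22+1, 11+0) = 25
Maximum revenue is ¢25.
Now minimize piece count subject to staying optimal: for each k, pieces[k] = 1 + min over i with p[i]+r[k−i]=r[k] of pieces[k−i].
pieces[6] = 3
pieces[7] = 4
pieces[8] = 4
pieces[9] = 5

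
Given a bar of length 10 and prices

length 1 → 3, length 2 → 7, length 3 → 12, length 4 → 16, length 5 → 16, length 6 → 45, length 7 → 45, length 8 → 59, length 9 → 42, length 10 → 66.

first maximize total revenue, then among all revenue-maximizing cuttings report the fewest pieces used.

1

Consider every possible first cut. r[k] is the best of p[i]+r[k−i] over all sellable i≤k.
r[1] = 3
r[2] = max(3+3, 7+0) = 7
r[3] = max(3+7, 7+3, 12+0) = 12
r[4] = max(3+12, 7+7, 12+3, 16+0) = 16
r[5] = max(3+16, 7+12, 12+7, 16+3, 16+0) = 19
r[6] = max(3+19, 7+16, 12+12, 16+7, 16+3, 45+0) = 45
r[7] = max(3+45, 7+19, 12+16, …, 45+3, 45+0) = 48
r[8] = max(3+48, 7+45, 12+19, …, 45+3, 59+0) = 59
r[9] = max(3+59, 7+48, 12+45, …, 59+3, 42+0) = 62
r[10] = max(3+62, 7+59, 12+48, …, 42+3, 66+0) = 66
Maximum revenue is 66.
Now minimize piece count subject to staying optimal: for each k, pieces[k] = 1 + min over i with p[i]+r[k−i]=r[k] of pieces[k−i].
pieces[7] = 2
pieces[8] = 1
pieces[9] = 2
pieces[10] = 1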